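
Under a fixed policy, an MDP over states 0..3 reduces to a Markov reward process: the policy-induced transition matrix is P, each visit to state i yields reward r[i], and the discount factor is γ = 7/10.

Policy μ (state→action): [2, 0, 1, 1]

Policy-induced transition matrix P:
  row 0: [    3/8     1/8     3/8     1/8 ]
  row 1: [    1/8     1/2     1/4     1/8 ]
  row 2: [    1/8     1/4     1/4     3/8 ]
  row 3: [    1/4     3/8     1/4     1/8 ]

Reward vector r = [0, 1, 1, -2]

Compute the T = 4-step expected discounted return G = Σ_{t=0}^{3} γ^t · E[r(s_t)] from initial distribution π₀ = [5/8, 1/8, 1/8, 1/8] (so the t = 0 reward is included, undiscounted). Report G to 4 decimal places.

t=0: π = [0.6250, 0.1250, 0.1250, 0.1250], E[r] = 0.0000, γ^t·E[r] = 0.000000, running G = 0.000000
t=1: π = [0.2969, 0.2188, 0.3281, 0.1563], E[r] = 0.2344, γ^t·E[r] = 0.164063, running G = 0.164063
t=2: π = [0.2188, 0.2871, 0.2871, 0.2070], E[r] = 0.1602, γ^t·E[r] = 0.078477, running G = 0.242539
t=3: π = [0.2056, 0.3203, 0.2773, 0.1968], E[r] = 0.2041, γ^t·E[r] = 0.070007, running G = 0.312546

G = 0.3125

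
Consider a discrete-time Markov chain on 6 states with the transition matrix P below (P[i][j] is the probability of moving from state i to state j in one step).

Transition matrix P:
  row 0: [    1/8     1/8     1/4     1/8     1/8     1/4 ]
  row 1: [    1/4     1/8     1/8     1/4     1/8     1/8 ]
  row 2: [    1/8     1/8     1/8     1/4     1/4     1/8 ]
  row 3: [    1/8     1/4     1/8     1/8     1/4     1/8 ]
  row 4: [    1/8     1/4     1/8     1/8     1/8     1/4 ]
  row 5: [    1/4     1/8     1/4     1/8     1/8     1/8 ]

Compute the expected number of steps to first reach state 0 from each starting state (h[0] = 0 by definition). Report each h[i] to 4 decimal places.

First-step conditioning: h[0] = 0; for i ≠ 0, h[i] = 1 + Σ_k P[i][k]·h[k].
  h[1] = 1 + 1/8·h[1] + 1/8·h[2] + 1/4·h[3] + 1/8·h[4] + 1/8·h[5]
  h[2] = 1 + 1/8·h[1] + 1/8·h[2] + 1/4·h[3] + 1/4·h[4] + 1/8·h[5]
  h[3] = 1 + 1/4·h[1] + 1/8·h[2] + 1/8·h[3] + 1/4·h[4] + 1/8·h[5]
  h[4] = 1 + 1/4·h[1] + 1/8·h[2] + 1/8·h[3] + 1/8·h[4] + 1/4·h[5]
  h[5] = 1 + 1/8·h[1] + 1/4·h[2] + 1/8·h[3] + 1/8·h[4] + 1/8·h[5]
Solving the 5×5 linear system over states ≠ 0 gives exactly h = [0, 346/65, 394/65, 1166/195, 384/65, 16/3] (h[0] = 0 is the target).

h = [0.0000, 5.3231, 6.0615, 5.9795, 5.9077, 5.3333]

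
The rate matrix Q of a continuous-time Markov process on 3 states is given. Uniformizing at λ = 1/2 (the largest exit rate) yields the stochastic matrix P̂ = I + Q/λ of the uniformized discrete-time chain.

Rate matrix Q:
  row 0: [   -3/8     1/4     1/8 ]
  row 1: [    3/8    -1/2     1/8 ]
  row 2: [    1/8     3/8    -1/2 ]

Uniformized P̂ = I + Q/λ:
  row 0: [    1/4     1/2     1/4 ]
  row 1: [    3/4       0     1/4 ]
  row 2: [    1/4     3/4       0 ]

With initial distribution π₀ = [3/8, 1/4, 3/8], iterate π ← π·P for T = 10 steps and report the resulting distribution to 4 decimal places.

t=0: π = [0.3750, 0.2500, 0.3750]
t=1: π = [0.3750, 0.4688, 0.1563]
t=2: π = [0.4844, 0.3047, 0.2109]
t=3: π = [0.4023, 0.4004, 0.1973]
t=4: π = [0.4502, 0.3491, 0.2007]
t=5: π = [0.4246, 0.3756, 0.1998]
t=6: π = [0.4378, 0.3622, 0.2000]
t=7: π = [0.4311, 0.3689, 0.2000]
t=8: π = [0.4345, 0.3655, 0.2000]
t=9: π = [0.4328, 0.3672, 0.2000]
t=10: π = [0.4336, 0.3664, 0.2000]

π = [0.4336, 0.3664, 0.2000]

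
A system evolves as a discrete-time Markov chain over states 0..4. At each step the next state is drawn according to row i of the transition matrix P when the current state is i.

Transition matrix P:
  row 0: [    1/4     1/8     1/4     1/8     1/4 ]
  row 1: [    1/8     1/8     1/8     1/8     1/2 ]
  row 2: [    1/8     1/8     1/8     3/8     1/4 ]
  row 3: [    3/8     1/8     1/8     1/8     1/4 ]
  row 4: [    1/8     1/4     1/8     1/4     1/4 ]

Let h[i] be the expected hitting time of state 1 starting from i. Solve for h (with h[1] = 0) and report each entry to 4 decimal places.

h = [6.4000, 0.0000, 6.4000, 6.4000, 5.6000]

First-step conditioning: h[1] = 0; for i ≠ 1, h[i] = 1 + Σ_k P[i][k]·h[k].
  h[0] = 1 + 1/4·h[0] + 1/4·h[2] + 1/8·h[3] + 1/4·h[4]
  h[2] = 1 + 1/8·h[0] + 1/8·h[2] + 3/8·h[3] + 1/4·h[4]
  h[3] = 1 + 3/8·h[0] + 1/8·h[2] + 1/8·h[3] + 1/4·h[4]
  h[4] = 1 + 1/8·h[0] + 1/8·h[2] + 1/4·h[3] + 1/4·h[4]
Solving the 4×4 linear system over states ≠ 1 gives exactly h = [32/5, 0, 32/5, 32/5, 28/5] (h[1] = 0 is the target).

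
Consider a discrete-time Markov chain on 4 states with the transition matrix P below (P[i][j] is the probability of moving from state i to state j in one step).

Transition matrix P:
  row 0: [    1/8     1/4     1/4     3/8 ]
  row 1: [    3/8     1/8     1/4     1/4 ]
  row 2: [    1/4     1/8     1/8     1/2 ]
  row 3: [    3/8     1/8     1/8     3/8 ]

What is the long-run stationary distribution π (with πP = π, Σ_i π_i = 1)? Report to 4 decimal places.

Balance equations π_j = Σ_i π_i·P[i][j]:
  π_0 = 1/8·π_0 + 3/8·π_1 + 1/4·π_2 + 3/8·π_3
  π_1 = 1/4·π_0 + 1/8·π_1 + 1/8·π_2 + 1/8·π_3
  π_2 = 1/4·π_0 + 1/4·π_1 + 1/8·π_2 + 1/8·π_3
  normalize: π_0 + π_1 + π_2 + π_3 = 1
Solving the linear system gives exactly π = [183/649, 104/649, 117/649, 245/649].

π = [0.2820, 0.1602, 0.1803, 0.3775]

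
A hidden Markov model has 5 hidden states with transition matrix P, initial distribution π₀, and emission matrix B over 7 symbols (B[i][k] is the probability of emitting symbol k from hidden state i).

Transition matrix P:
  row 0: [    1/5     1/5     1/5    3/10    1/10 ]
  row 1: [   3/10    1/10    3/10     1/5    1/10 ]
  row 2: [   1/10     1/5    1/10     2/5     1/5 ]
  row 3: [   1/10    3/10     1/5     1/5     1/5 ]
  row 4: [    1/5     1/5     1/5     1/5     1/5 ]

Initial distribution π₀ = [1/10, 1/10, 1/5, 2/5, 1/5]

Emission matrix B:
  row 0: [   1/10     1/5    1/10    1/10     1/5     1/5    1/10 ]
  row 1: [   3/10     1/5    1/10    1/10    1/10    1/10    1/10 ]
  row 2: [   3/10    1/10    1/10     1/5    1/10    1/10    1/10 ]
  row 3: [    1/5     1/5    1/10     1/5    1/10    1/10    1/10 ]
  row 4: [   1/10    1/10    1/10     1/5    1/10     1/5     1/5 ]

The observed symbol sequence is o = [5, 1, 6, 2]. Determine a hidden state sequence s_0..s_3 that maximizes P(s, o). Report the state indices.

t=0: δ = [2.000e-02, 1.000e-02, 2.000e-02, 4.000e-02, 4.000e-02]  (obs o_0=5)
t=1: δ = [1.600e-03, 2.400e-03, 8.000e-04, 1.600e-03, 8.000e-04]  ψ = [4, 3, 3, 2, 3]  (obs o_1=1)
t=2: δ = [7.200e-05, 4.800e-05, 7.200e-05, 4.800e-05, 6.400e-05]  ψ = [1, 3, 1, 0, 3]  (obs o_2=6)
t=3: δ = [1.440e-06, 1.440e-06, 1.440e-06, 2.880e-06, 1.440e-06]  ψ = [0, 0, 0, 2, 2]  (obs o_3=2)
backtrack: best end state = 3; path = [3, 1, 2, 3]

path = [3, 1, 2, 3]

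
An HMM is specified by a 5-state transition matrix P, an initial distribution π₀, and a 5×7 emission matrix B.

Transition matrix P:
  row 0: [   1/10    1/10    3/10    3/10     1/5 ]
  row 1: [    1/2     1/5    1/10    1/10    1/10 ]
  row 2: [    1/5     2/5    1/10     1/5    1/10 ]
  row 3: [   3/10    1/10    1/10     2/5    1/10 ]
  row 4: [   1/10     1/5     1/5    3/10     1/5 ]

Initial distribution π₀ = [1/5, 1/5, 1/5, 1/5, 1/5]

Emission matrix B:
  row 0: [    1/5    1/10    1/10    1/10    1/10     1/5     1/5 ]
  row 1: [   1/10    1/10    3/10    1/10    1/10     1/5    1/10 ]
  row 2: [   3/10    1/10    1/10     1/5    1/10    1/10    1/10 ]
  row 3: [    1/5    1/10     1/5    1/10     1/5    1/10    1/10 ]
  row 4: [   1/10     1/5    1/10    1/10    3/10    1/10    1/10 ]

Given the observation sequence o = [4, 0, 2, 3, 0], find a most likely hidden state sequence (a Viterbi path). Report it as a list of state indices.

path = [4, 2, 1, 0, 2]

t=0: δ = [2.000e-02, 2.000e-02, 2.000e-02, 4.000e-02, 6.000e-02]  (obs o_0=4)
t=1: δ = [2.400e-03, 1.200e-03, 3.600e-03, 3.600e-03, 1.200e-03]  ψ = [3, 4, 4, 4, 4]  (obs o_1=0)
t=2: δ = [1.080e-04, 4.320e-04, 7.200e-05, 2.880e-04, 4.800e-05]  ψ = [3, 2, 0, 3, 0]  (obs o_2=2)
t=3: δ = [2.160e-05, 8.640e-06, 8.640e-06, 1.152e-05, 4.320e-06]  ψ = [1, 1, 1, 3, 1]  (obs o_3=3)
t=4: δ = [8.640e-07, 3.456e-07, 1.944e-06, 1.296e-06, 4.320e-07]  ψ = [1, 2, 0, 0, 0]  (obs o_4=0)
backtrack: best end state = 2; path = [4, 2, 1, 0, 2]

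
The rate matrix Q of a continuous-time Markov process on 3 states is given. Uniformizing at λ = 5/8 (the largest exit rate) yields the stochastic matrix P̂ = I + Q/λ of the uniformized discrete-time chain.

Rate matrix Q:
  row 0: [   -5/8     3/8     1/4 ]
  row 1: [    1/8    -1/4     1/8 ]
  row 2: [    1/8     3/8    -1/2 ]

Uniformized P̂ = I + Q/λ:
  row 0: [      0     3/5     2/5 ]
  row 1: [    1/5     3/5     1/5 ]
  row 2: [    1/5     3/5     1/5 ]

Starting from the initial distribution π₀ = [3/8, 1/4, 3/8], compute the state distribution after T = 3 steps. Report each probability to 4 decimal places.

t=0: π = [0.3750, 0.2500, 0.3750]
t=1: π = [0.1250, 0.6000, 0.2750]
t=2: π = [0.1750, 0.6000, 0.2250]
t=3: π = [0.1650, 0.6000, 0.2350]

π = [0.1650, 0.6000, 0.2350]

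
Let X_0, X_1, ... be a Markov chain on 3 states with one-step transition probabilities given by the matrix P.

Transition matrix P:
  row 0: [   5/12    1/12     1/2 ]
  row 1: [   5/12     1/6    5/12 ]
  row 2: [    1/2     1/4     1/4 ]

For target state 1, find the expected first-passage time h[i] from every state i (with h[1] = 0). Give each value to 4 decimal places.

h = [6.6667, 0.0000, 5.7778]

First-step conditioning: h[1] = 0; for i ≠ 1, h[i] = 1 + Σ_k P[i][k]·h[k].
  h[0] = 1 + 5/12·h[0] + 1/2·h[2]
  h[2] = 1 + 1/2·h[0] + 1/4·h[2]
Solving the 2×2 linear system over states ≠ 1 gives exactly h = [20/3, 0, 52/9] (h[1] = 0 is the target).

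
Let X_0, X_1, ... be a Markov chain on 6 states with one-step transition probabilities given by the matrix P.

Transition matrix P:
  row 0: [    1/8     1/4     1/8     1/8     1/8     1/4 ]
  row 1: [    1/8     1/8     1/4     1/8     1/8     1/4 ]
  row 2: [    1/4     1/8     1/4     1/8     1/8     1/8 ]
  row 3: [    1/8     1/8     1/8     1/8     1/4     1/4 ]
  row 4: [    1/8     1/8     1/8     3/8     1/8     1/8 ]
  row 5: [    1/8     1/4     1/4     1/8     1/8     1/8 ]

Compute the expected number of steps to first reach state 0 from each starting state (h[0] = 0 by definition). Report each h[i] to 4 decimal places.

h = [0.0000, 6.6023, 5.7770, 6.7221, 6.7354, 6.6023]

First-step conditioning: h[0] = 0; for i ≠ 0, h[i] = 1 + Σ_k P[i][k]·h[k].
  h[1] = 1 + 1/8·h[1] + 1/4·h[2] + 1/8·h[3] + 1/8·h[4] + 1/4·h[5]
  h[2] = 1 + 1/8·h[1] + 1/4·h[2] + 1/8·h[3] + 1/8·h[4] + 1/8·h[5]
  h[3] = 1 + 1/8·h[1] + 1/8·h[2] + 1/8·h[3] + 1/4·h[4] + 1/4·h[5]
  h[4] = 1 + 1/8·h[1] + 1/8·h[2] + 3/8·h[3] + 1/8·h[4] + 1/8·h[5]
  h[5] = 1 + 1/4·h[1] + 1/4·h[2] + 1/8·h[3] + 1/8·h[4] + 1/8·h[5]
Solving the 5×5 linear system over states ≠ 0 gives exactly h = [0, 3968/601, 3472/601, 4040/601, 4048/601, 3968/601] (h[0] = 0 is the target).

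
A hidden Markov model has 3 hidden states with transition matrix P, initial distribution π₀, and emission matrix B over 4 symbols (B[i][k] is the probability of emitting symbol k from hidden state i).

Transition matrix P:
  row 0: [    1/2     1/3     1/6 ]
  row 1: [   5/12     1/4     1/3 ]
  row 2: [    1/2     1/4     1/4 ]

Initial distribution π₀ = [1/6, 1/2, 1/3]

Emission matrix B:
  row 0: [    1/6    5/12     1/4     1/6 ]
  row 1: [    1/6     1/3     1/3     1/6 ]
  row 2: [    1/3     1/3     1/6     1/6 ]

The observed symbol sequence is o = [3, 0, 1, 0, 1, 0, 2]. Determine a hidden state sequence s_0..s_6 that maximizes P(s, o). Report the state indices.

path = [1, 2, 0, 0, 0, 0, 0]

t=0: δ = [2.778e-02, 8.333e-02, 5.556e-02]  (obs o_0=3)
t=1: δ = [5.787e-03, 3.472e-03, 9.259e-03]  ψ = [1, 1, 1]  (obs o_1=0)
t=2: δ = [1.929e-03, 7.716e-04, 7.716e-04]  ψ = [2, 2, 2]  (obs o_2=1)
t=3: δ = [1.608e-04, 1.072e-04, 1.072e-04]  ψ = [0, 0, 0]  (obs o_3=0)
t=4: δ = [3.349e-05, 1.786e-05, 1.191e-05]  ψ = [0, 0, 1]  (obs o_4=1)
t=5: δ = [2.791e-06, 1.861e-06, 1.985e-06]  ψ = [0, 0, 1]  (obs o_5=0)
t=6: δ = [3.489e-07, 3.101e-07, 1.034e-07]  ψ = [0, 0, 1]  (obs o_6=2)
backtrack: best end state = 0; path = [1, 2, 0, 0, 0, 0, 0]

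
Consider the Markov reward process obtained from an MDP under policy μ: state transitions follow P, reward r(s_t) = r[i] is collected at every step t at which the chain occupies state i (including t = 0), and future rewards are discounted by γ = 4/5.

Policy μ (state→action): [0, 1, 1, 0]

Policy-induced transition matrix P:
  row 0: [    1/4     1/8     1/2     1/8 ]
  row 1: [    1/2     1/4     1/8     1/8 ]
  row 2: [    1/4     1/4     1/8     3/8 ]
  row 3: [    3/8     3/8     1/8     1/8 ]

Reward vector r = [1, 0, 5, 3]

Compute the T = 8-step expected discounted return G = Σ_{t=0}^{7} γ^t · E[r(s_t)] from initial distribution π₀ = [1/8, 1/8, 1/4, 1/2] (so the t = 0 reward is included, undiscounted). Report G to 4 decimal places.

t=0: π = [0.1250, 0.1250, 0.2500, 0.5000], E[r] = 2.8750, γ^t·E[r] = 2.875000, running G = 2.875000
t=1: π = [0.3438, 0.2969, 0.1719, 0.1875], E[r] = 1.7656, γ^t·E[r] = 1.412500, running G = 4.287500
t=2: π = [0.3477, 0.2305, 0.2539, 0.1680], E[r] = 2.1211, γ^t·E[r] = 1.357500, running G = 5.645000
t=3: π = [0.3286, 0.2275, 0.2554, 0.1885], E[r] = 2.1709, γ^t·E[r] = 1.111500, running G = 6.756500
t=4: π = [0.3304, 0.2325, 0.2482, 0.1888], E[r] = 2.1381, γ^t·E[r] = 0.875775, running G = 7.632275
t=5: π = [0.3317, 0.2323, 0.2489, 0.1871], E[r] = 2.1375, γ^t·E[r] = 0.700410, running G = 8.332685
t=6: π = [0.3315, 0.2319, 0.2494, 0.1872], E[r] = 2.1401, γ^t·E[r] = 0.561023, running G = 8.893708
t=7: π = [0.3314, 0.2320, 0.2493, 0.1873], E[r] = 2.1399, γ^t·E[r] = 0.448772, running G = 9.342480

G = 9.3425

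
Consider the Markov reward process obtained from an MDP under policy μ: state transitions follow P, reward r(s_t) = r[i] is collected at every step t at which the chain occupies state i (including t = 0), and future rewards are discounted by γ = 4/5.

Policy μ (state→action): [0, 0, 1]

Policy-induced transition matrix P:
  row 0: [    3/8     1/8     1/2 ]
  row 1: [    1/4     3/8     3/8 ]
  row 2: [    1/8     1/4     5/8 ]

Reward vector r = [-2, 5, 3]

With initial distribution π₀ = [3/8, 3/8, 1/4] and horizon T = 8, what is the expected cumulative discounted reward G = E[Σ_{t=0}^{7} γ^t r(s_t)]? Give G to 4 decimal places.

t=0: π = [0.3750, 0.3750, 0.2500], E[r] = 1.8750, γ^t·E[r] = 1.875000, running G = 1.875000
t=1: π = [0.2656, 0.2500, 0.4844], E[r] = 2.1719, γ^t·E[r] = 1.737500, running G = 3.612500
t=2: π = [0.2227, 0.2480, 0.5293], E[r] = 2.3828, γ^t·E[r] = 1.525000, running G = 5.137500
t=3: π = [0.2117, 0.2532, 0.5352], E[r] = 2.4480, γ^t·E[r] = 1.253375, running G = 6.390875
t=4: π = [0.2096, 0.2552, 0.5352], E[r] = 2.4626, γ^t·E[r] = 1.008663, running G = 7.399538
t=5: π = [0.2093, 0.2557, 0.5350], E[r] = 2.4650, γ^t·E[r] = 0.807718, running G = 8.207255
t=6: π = [0.2093, 0.2558, 0.5349], E[r] = 2.4652, γ^t·E[r] = 0.646231, running G = 8.853486
t=7: π = [0.2093, 0.2558, 0.5349], E[r] = 2.4651, γ^t·E[r] = 0.516979, running G = 9.370465

G = 9.3705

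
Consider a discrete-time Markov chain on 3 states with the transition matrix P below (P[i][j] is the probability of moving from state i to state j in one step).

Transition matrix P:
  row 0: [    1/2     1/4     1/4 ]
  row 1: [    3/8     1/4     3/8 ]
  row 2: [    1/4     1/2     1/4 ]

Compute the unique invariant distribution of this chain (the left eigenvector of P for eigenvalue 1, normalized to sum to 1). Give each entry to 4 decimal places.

Balance equations π_j = Σ_i π_i·P[i][j]:
  π_0 = 1/2·π_0 + 3/8·π_1 + 1/4·π_2
  π_1 = 1/4·π_0 + 1/4·π_1 + 1/2·π_2
  normalize: π_0 + π_1 + π_2 = 1
Solving the linear system gives exactly π = [12/31, 10/31, 9/31].

π = [0.3871, 0.3226, 0.2903]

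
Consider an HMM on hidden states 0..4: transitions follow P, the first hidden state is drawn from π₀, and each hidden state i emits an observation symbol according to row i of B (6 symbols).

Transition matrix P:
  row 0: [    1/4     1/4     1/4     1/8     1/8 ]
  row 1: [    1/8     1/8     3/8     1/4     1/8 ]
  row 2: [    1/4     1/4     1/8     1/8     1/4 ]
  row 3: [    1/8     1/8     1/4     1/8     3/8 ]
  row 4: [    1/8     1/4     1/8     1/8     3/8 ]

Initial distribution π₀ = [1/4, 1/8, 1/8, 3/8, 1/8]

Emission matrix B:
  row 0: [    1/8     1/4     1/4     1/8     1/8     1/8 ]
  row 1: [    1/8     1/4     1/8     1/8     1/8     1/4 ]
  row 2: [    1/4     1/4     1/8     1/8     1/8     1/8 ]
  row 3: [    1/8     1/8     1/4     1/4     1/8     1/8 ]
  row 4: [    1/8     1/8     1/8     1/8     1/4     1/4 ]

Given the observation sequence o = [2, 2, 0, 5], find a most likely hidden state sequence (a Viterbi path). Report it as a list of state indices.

path = [3, 4, 4, 4]

t=0: δ = [6.250e-02, 1.562e-02, 1.562e-02, 9.375e-02, 1.562e-02]  (obs o_0=2)
t=1: δ = [3.906e-03, 1.953e-03, 2.930e-03, 2.930e-03, 4.395e-03]  ψ = [0, 0, 3, 3, 3]  (obs o_1=2)
t=2: δ = [1.221e-04, 1.373e-04, 2.441e-04, 6.866e-05, 2.060e-04]  ψ = [0, 4, 0, 4, 4]  (obs o_2=0)
t=3: δ = [7.629e-06, 1.526e-05, 6.437e-06, 4.292e-06, 1.931e-05]  ψ = [2, 2, 1, 1, 4]  (obs o_3=5)
backtrack: best end state = 4; path = [3, 4, 4, 4]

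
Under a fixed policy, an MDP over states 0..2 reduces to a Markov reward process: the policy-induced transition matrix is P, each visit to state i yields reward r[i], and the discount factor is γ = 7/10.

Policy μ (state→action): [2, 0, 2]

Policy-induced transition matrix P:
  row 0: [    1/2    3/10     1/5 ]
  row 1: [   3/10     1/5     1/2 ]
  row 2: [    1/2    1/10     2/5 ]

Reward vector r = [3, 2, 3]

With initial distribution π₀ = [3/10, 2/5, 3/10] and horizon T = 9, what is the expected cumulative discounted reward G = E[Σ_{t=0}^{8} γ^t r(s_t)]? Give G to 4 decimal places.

G = 8.7419

t=0: π = [0.3000, 0.4000, 0.3000], E[r] = 2.6000, γ^t·E[r] = 2.600000, running G = 2.600000
t=1: π = [0.4200, 0.2000, 0.3800], E[r] = 2.8000, γ^t·E[r] = 1.960000, running G = 4.560000
t=2: π = [0.4600, 0.2040, 0.3360], E[r] = 2.7960, γ^t·E[r] = 1.370040, running G = 5.930040
t=3: π = [0.4592, 0.2124, 0.3284], E[r] = 2.7876, γ^t·E[r] = 0.956147, running G = 6.886187
t=4: π = [0.4575, 0.2131, 0.3294], E[r] = 2.7869, γ^t·E[r] = 0.669139, running G = 7.555326
t=5: π = [0.4574, 0.2128, 0.3298], E[r] = 2.7872, γ^t·E[r] = 0.468443, running G = 8.023769
t=6: π = [0.4574, 0.2128, 0.3298], E[r] = 2.7872, γ^t·E[r] = 0.327916, running G = 8.351685
t=7: π = [0.4574, 0.2128, 0.3298], E[r] = 2.7872, γ^t·E[r] = 0.229541, running G = 8.581226
t=8: π = [0.4574, 0.2128, 0.3298], E[r] = 2.7872, γ^t·E[r] = 0.160678, running G = 8.741905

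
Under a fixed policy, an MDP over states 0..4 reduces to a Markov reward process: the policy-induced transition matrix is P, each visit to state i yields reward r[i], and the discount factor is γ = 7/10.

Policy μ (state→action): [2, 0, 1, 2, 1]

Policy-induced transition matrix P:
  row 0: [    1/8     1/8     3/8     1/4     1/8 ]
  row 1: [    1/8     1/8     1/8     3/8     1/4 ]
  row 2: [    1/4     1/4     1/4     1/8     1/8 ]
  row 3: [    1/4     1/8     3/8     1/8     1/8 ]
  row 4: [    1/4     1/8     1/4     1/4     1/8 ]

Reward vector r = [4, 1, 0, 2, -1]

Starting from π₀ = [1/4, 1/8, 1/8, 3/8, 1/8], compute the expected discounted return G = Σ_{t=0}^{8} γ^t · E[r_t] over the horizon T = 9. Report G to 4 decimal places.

G = 4.4794

t=0: π = [0.2500, 0.1250, 0.1250, 0.3750, 0.1250], E[r] = 1.7500, γ^t·E[r] = 1.750000, running G = 1.750000
t=1: π = [0.2031, 0.1406, 0.3125, 0.2031, 0.1406], E[r] = 1.2188, γ^t·E[r] = 0.853125, running G = 2.603125
t=2: π = [0.2070, 0.1641, 0.2832, 0.2031, 0.1426], E[r] = 1.2559, γ^t·E[r] = 0.615371, running G = 3.218496
t=3: π = [0.2036, 0.1604, 0.2808, 0.2097, 0.1455], E[r] = 1.2488, γ^t·E[r] = 0.428331, running G = 3.646827
t=4: π = [0.2045, 0.1601, 0.2816, 0.2087, 0.1451], E[r] = 1.2505, γ^t·E[r] = 0.300250, running G = 3.947077
t=5: π = [0.2044, 0.1602, 0.2816, 0.2087, 0.1450], E[r] = 1.2503, γ^t·E[r] = 0.210143, running G = 4.157220
t=6: π = [0.2044, 0.1602, 0.2816, 0.2087, 0.1450], E[r] = 1.2503, γ^t·E[r] = 0.147100, running G = 4.304319
t=7: π = [0.2044, 0.1602, 0.2816, 0.2087, 0.1450], E[r] = 1.2503, γ^t·E[r] = 0.102970, running G = 4.407289
t=8: π = [0.2044, 0.1602, 0.2816, 0.2087, 0.1450], E[r] = 1.2503, γ^t·E[r] = 0.072079, running G = 4.479368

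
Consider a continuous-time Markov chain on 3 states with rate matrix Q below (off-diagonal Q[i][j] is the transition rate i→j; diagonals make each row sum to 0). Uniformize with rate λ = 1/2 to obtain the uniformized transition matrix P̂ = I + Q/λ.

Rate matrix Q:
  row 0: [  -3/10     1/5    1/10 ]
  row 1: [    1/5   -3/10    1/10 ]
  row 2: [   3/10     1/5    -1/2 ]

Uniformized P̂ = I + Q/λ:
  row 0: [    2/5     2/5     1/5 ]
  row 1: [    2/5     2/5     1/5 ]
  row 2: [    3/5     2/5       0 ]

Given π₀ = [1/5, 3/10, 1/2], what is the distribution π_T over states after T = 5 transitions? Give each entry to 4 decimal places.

π = [0.4334, 0.4000, 0.1666]

t=0: π = [0.2000, 0.3000, 0.5000]
t=1: π = [0.5000, 0.4000, 0.1000]
t=2: π = [0.4200, 0.4000, 0.1800]
t=3: π = [0.4360, 0.4000, 0.1640]
t=4: π = [0.4328, 0.4000, 0.1672]
t=5: π = [0.4334, 0.4000, 0.1666]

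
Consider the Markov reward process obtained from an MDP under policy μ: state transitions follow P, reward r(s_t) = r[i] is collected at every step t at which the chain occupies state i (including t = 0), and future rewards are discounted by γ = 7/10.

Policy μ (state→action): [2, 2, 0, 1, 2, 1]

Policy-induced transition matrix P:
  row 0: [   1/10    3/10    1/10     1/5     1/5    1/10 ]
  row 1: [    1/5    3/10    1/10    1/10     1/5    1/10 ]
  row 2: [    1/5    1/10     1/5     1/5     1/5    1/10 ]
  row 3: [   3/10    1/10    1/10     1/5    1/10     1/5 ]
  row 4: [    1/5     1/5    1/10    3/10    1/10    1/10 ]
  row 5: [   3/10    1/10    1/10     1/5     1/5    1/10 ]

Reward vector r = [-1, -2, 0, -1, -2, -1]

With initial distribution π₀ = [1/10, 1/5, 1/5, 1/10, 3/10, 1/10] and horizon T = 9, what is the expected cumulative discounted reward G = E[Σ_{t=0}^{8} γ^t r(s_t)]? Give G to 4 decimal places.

G = -4.0339

t=0: π = [0.1000, 0.2000, 0.2000, 0.1000, 0.3000, 0.1000], E[r] = -1.3000, γ^t·E[r] = -1.300000, running G = -1.300000
t=1: π = [0.2100, 0.1900, 0.1200, 0.2100, 0.1600, 0.1100], E[r] = -1.2300, γ^t·E[r] = -0.861000, running G = -2.161000
t=2: π = [0.2110, 0.1960, 0.1120, 0.1970, 0.1630, 0.1210], E[r] = -1.2470, γ^t·E[r] = -0.611030, running G = -2.772030
t=3: π = [0.2107, 0.1977, 0.1112, 0.1967, 0.1640, 0.1197], E[r] = -1.2505, γ^t·E[r] = -0.428922, running G = -3.200952
t=4: π = [0.2106, 0.1981, 0.1111, 0.1966, 0.1639, 0.1197], E[r] = -1.2509, γ^t·E[r] = -0.300339, running G = -3.501290
t=5: π = [0.2106, 0.1981, 0.1111, 0.1966, 0.1639, 0.1197], E[r] = -1.2510, γ^t·E[r] = -0.210248, running G = -3.711538
t=6: π = [0.2106, 0.1981, 0.1111, 0.1966, 0.1639, 0.1197], E[r] = -1.2510, γ^t·E[r] = -0.147175, running G = -3.858714
t=7: π = [0.2106, 0.1981, 0.1111, 0.1966, 0.1639, 0.1197], E[r] = -1.2510, γ^t·E[r] = -0.103023, running G = -3.961736
t=8: π = [0.2106, 0.1981, 0.1111, 0.1966, 0.1639, 0.1197], E[r] = -1.2510, γ^t·E[r] = -0.072116, running G = -4.033852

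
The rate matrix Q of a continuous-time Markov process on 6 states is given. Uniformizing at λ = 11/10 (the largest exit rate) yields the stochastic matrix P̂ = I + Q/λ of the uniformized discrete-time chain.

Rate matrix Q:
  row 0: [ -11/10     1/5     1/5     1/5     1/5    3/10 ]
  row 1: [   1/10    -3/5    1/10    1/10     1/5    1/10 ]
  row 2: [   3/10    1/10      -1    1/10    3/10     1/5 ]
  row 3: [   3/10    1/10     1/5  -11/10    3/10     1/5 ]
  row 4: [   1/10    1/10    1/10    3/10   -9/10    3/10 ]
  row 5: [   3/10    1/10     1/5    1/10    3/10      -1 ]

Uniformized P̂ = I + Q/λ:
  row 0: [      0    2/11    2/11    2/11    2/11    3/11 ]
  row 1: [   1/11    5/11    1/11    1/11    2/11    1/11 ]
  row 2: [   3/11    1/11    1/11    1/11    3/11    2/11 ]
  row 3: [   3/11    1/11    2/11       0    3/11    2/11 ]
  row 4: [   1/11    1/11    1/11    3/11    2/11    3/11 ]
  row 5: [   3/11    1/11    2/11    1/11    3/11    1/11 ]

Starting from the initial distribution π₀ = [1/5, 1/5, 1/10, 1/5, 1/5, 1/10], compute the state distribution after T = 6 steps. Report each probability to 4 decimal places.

t=0: π = [0.2000, 0.2000, 0.1000, 0.2000, 0.2000, 0.1000]
t=1: π = [0.1455, 0.1818, 0.1364, 0.1273, 0.2182, 0.1909]
t=2: π = [0.1603, 0.1702, 0.1331, 0.1322, 0.2231, 0.1810]
t=3: π = [0.1575, 0.1674, 0.1340, 0.1340, 0.2224, 0.1847]
t=4: π = [0.1589, 0.1661, 0.1342, 0.1335, 0.2230, 0.1843]
t=5: π = [0.1586, 0.1658, 0.1342, 0.1338, 0.2229, 0.1847]
t=6: π = [0.1588, 0.1656, 0.1343, 0.1337, 0.2230, 0.1846]

π = [0.1588, 0.1656, 0.1343, 0.1337, 0.2230, 0.1846]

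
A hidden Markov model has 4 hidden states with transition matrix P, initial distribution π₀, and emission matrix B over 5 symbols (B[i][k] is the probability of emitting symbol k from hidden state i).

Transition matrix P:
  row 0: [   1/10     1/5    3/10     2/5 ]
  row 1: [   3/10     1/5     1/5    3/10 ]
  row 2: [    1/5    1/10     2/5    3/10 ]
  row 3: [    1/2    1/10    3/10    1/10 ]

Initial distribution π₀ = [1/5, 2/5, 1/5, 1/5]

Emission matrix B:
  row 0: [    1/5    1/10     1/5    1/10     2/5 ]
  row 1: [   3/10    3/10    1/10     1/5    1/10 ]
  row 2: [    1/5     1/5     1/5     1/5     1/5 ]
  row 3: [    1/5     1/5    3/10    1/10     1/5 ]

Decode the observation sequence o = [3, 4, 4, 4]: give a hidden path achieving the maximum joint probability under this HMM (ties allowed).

t=0: δ = [2.000e-02, 8.000e-02, 4.000e-02, 2.000e-02]  (obs o_0=3)
t=1: δ = [9.600e-03, 1.600e-03, 3.200e-03, 4.800e-03]  ψ = [1, 1, 1, 1]  (obs o_1=4)
t=2: δ = [9.600e-04, 1.920e-04, 5.760e-04, 7.680e-04]  ψ = [3, 0, 0, 0]  (obs o_2=4)
t=3: δ = [1.536e-04, 1.920e-05, 5.760e-05, 7.680e-05]  ψ = [3, 0, 0, 0]  (obs o_3=4)
backtrack: best end state = 0; path = [1, 0, 3, 0]

path = [1, 0, 3, 0]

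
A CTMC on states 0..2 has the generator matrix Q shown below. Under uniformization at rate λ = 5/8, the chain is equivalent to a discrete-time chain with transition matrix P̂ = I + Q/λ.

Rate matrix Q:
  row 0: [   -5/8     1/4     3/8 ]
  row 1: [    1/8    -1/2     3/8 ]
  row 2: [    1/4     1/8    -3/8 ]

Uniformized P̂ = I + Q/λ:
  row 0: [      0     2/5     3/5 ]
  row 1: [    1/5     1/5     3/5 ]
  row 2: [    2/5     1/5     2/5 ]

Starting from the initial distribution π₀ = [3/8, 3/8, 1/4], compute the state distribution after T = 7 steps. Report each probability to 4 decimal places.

t=0: π = [0.3750, 0.3750, 0.2500]
t=1: π = [0.1750, 0.2750, 0.5500]
t=2: π = [0.2750, 0.2350, 0.4900]
t=3: π = [0.2430, 0.2550, 0.5020]
t=4: π = [0.2518, 0.2486, 0.4996]
t=5: π = [0.2496, 0.2504, 0.5001]
t=6: π = [0.2501, 0.2499, 0.5000]
t=7: π = [0.2500, 0.2500, 0.5000]

π = [0.2500, 0.2500, 0.5000]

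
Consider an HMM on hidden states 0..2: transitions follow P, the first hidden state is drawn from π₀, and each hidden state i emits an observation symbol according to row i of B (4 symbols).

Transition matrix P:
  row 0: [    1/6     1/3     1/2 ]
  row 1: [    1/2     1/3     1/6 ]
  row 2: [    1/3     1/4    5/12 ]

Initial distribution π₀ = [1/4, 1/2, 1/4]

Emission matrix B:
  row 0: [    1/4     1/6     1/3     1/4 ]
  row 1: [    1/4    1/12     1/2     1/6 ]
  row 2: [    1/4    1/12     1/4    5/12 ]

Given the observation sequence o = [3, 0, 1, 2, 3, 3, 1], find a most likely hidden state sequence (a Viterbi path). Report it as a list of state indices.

path = [2, 2, 0, 1, 0, 2, 0]

t=0: δ = [6.250e-02, 8.333e-02, 1.042e-01]  (obs o_0=3)
t=1: δ = [1.042e-02, 6.944e-03, 1.085e-02]  ψ = [1, 1, 2]  (obs o_1=0)
t=2: δ = [6.028e-04, 2.894e-04, 4.340e-04]  ψ = [2, 0, 0]  (obs o_2=1)
t=3: δ = [4.823e-05, 1.005e-04, 7.535e-05]  ψ = [1, 0, 0]  (obs o_3=2)
t=4: δ = [1.256e-05, 5.582e-06, 1.308e-05]  ψ = [1, 1, 2]  (obs o_4=3)
t=5: δ = [1.090e-06, 6.977e-07, 2.616e-06]  ψ = [2, 0, 0]  (obs o_5=3)
t=6: δ = [1.454e-07, 5.451e-08, 9.085e-08]  ψ = [2, 2, 2]  (obs o_6=1)
backtrack: best end state = 0; path = [2, 2, 0, 1, 0, 2, 0]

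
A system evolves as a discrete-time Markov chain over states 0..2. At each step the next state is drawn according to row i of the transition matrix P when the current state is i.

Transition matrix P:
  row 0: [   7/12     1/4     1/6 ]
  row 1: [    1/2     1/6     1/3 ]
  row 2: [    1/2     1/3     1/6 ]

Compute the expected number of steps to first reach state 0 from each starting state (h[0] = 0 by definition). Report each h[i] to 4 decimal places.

First-step conditioning: h[0] = 0; for i ≠ 0, h[i] = 1 + Σ_k P[i][k]·h[k].
  h[1] = 1 + 1/6·h[1] + 1/3·h[2]
  h[2] = 1 + 1/3·h[1] + 1/6·h[2]
Solving the 2×2 linear system over states ≠ 0 gives exactly h = [0, 2, 2] (h[0] = 0 is the target).

h = [0.0000, 2.0000, 2.0000]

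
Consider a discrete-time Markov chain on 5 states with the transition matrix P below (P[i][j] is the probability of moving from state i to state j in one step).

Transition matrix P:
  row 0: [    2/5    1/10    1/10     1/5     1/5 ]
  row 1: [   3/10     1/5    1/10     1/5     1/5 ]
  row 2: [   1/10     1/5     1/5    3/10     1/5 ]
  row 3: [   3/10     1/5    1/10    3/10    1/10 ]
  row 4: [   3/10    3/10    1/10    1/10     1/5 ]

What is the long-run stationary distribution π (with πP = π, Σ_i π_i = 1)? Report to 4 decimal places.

π = [0.3086, 0.1870, 0.1111, 0.2147, 0.1785]

Balance equations π_j = Σ_i π_i·P[i][j]:
  π_0 = 2/5·π_0 + 3/10·π_1 + 1/10·π_2 + 3/10·π_3 + 3/10·π_4
  π_1 = 1/10·π_0 + 1/5·π_1 + 1/5·π_2 + 1/5·π_3 + 3/10·π_4
  π_2 = 1/10·π_0 + 1/10·π_1 + 1/5·π_2 + 1/10·π_3 + 1/10·π_4
  π_3 = 1/5·π_0 + 1/5·π_1 + 3/10·π_2 + 3/10·π_3 + 1/10·π_4
  normalize: π_0 + π_1 + π_2 + π_3 + π_4 = 1
Solving the linear system gives exactly π = [25/81, 1348/7209, 1/9, 172/801, 143/801].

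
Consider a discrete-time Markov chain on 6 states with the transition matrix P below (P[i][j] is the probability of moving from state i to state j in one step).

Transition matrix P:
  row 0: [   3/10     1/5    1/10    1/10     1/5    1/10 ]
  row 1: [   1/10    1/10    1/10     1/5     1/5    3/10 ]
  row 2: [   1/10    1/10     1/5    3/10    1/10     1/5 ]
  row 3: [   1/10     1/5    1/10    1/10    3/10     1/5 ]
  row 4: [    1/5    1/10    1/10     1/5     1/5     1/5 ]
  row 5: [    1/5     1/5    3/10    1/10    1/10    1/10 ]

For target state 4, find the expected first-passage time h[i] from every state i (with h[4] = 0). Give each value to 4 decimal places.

h = [5.4469, 5.5229, 6.0102, 4.9679, 0.0000, 6.1042]

First-step conditioning: h[4] = 0; for i ≠ 4, h[i] = 1 + Σ_k P[i][k]·h[k].
  h[0] = 1 + 3/10·h[0] + 1/5·h[1] + 1/10·h[2] + 1/10·h[3] + 1/10·h[5]
  h[1] = 1 + 1/10·h[0] + 1/10·h[1] + 1/10·h[2] + 1/5·h[3] + 3/10·h[5]
  h[2] = 1 + 1/10·h[0] + 1/10·h[1] + 1/5·h[2] + 3/10·h[3] + 1/5·h[5]
  h[3] = 1 + 1/10·h[0] + 1/5·h[1] + 1/10·h[2] + 1/10·h[3] + 1/5·h[5]
  h[5] = 1 + 1/5·h[0] + 1/5·h[1] + 3/10·h[2] + 1/10·h[3] + 1/10·h[5]
Solving the 5×5 linear system over states ≠ 4 gives exactly h = [24195/4442, 49065/8884, 53395/8884, 44135/8884, 0, 27115/4442] (h[4] = 0 is the target).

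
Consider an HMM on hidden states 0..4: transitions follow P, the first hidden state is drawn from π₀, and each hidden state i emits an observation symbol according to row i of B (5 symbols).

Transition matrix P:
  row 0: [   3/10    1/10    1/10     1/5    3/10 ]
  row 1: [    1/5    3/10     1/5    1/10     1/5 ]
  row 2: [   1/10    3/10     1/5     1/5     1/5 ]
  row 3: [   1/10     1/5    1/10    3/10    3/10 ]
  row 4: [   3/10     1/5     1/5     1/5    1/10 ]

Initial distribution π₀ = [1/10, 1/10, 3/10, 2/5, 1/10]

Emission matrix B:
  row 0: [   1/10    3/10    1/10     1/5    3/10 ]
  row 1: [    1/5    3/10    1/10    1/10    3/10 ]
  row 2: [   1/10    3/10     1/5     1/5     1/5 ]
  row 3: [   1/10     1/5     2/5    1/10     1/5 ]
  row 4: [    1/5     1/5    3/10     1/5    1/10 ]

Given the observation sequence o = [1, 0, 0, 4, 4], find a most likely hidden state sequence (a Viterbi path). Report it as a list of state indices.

t=0: δ = [3.000e-02, 3.000e-02, 9.000e-02, 8.000e-02, 2.000e-02]  (obs o_0=1)
t=1: δ = [9.000e-04, 5.400e-03, 1.800e-03, 2.400e-03, 4.800e-03]  ψ = [0, 2, 2, 3, 3]  (obs o_1=0)
t=2: δ = [1.440e-04, 3.240e-04, 1.080e-04, 9.600e-05, 2.160e-04]  ψ = [4, 1, 1, 4, 1]  (obs o_2=0)
t=3: δ = [1.944e-05, 2.916e-05, 1.296e-05, 8.640e-06, 6.480e-06]  ψ = [1, 1, 1, 4, 1]  (obs o_3=4)
t=4: δ = [1.750e-06, 2.624e-06, 1.166e-06, 7.776e-07, 5.832e-07]  ψ = [0, 1, 1, 0, 0]  (obs o_4=4)
backtrack: best end state = 1; path = [2, 1, 1, 1, 1]

path = [2, 1, 1, 1, 1]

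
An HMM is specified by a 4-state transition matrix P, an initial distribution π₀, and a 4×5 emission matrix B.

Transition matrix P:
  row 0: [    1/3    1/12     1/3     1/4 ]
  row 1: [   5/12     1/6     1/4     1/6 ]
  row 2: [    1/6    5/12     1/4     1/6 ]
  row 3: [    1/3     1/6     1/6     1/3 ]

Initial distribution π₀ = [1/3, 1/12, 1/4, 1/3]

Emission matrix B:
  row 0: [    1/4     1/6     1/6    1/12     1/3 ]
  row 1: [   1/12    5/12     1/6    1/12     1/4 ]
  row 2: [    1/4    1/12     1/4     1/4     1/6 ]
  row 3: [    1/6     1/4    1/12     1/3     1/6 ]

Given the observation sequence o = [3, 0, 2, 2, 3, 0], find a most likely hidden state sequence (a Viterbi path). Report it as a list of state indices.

path = [3, 0, 2, 1, 3, 0]

t=0: δ = [2.778e-02, 6.944e-03, 6.250e-02, 1.111e-01]  (obs o_0=3)
t=1: δ = [9.259e-03, 2.170e-03, 4.630e-03, 6.173e-03]  ψ = [3, 2, 3, 3]  (obs o_1=0)
t=2: δ = [5.144e-04, 3.215e-04, 7.716e-04, 1.929e-04]  ψ = [0, 2, 0, 0]  (obs o_2=2)
t=3: δ = [2.858e-05, 5.358e-05, 4.823e-05, 1.072e-05]  ψ = [0, 2, 2, 0]  (obs o_3=2)
t=4: δ = [1.861e-06, 1.674e-06, 3.349e-06, 2.977e-06]  ψ = [1, 2, 1, 1]  (obs o_4=3)
t=5: δ = [2.481e-07, 1.163e-07, 2.093e-07, 1.654e-07]  ψ = [3, 2, 2, 3]  (obs o_5=0)
backtrack: best end state = 0; path = [3, 0, 2, 1, 3, 0]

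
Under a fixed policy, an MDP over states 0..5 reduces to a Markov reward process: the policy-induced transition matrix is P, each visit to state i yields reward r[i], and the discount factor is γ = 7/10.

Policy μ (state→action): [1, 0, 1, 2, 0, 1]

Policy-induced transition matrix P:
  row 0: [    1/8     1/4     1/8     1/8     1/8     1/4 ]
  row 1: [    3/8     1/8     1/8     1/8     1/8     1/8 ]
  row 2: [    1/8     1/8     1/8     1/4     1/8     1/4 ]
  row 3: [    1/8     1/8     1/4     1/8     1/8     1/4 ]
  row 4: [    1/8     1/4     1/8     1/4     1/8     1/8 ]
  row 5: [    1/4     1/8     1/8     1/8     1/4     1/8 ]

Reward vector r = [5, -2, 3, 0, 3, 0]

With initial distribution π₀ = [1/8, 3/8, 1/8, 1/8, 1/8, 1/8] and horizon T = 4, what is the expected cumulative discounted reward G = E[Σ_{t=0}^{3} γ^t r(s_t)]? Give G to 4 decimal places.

t=0: π = [0.1250, 0.3750, 0.1250, 0.1250, 0.1250, 0.1250], E[r] = 0.6250, γ^t·E[r] = 0.625000, running G = 0.625000
t=1: π = [0.2344, 0.1563, 0.1406, 0.1563, 0.1406, 0.1719], E[r] = 1.7031, γ^t·E[r] = 1.192188, running G = 1.817188
t=2: π = [0.1855, 0.1719, 0.1445, 0.1602, 0.1465, 0.1914], E[r] = 1.4570, γ^t·E[r] = 0.713945, running G = 2.531133
t=3: π = [0.1919, 0.1665, 0.1450, 0.1614, 0.1489, 0.1863], E[r] = 1.5083, γ^t·E[r] = 0.517347, running G = 3.048480

G = 3.0485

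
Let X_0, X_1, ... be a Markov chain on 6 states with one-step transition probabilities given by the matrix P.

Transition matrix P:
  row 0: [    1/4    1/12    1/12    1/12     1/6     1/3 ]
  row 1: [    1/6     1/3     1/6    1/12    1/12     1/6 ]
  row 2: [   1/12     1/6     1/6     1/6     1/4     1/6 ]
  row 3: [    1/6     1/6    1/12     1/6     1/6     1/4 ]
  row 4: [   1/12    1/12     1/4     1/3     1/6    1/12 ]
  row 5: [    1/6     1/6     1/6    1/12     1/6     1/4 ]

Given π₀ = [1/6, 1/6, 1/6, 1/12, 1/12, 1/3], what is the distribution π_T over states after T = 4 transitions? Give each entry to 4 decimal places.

π = [0.1526, 0.1682, 0.1553, 0.1502, 0.1656, 0.2081]

t=0: π = [0.1667, 0.1667, 0.1667, 0.0833, 0.0833, 0.3333]
t=1: π = [0.1597, 0.1736, 0.1528, 0.1250, 0.1667, 0.2222]
t=2: π = [0.1534, 0.1684, 0.1568, 0.1481, 0.1649, 0.2083]
t=3: π = [0.1526, 0.1682, 0.1553, 0.1500, 0.1657, 0.2082]
t=4: π = [0.1526, 0.1682, 0.1553, 0.1502, 0.1656, 0.2081]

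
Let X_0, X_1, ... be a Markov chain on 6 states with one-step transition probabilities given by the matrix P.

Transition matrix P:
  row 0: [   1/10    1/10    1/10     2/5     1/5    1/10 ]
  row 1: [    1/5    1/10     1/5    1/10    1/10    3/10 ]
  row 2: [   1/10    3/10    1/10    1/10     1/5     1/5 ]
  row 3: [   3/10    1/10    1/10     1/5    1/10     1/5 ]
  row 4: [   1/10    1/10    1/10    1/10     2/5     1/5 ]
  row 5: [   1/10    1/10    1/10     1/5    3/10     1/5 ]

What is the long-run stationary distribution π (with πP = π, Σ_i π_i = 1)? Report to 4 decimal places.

π = [0.1488, 0.1224, 0.1122, 0.1826, 0.2365, 0.1974]

Balance equations π_j = Σ_i π_i·P[i][j]:
  π_0 = 1/10·π_0 + 1/5·π_1 + 1/10·π_2 + 3/10·π_3 + 1/10·π_4 + 1/10·π_5
  π_1 = 1/10·π_0 + 1/10·π_1 + 3/10·π_2 + 1/10·π_3 + 1/10·π_4 + 1/10·π_5
  π_2 = 1/10·π_0 + 1/5·π_1 + 1/10·π_2 + 1/10·π_3 + 1/10·π_4 + 1/10·π_5
  π_3 = 2/5·π_0 + 1/10·π_1 + 1/10·π_2 + 1/5·π_3 + 1/10·π_4 + 1/5·π_5
  π_4 = 1/5·π_0 + 1/10·π_1 + 1/5·π_2 + 1/10·π_3 + 2/5·π_4 + 3/10·π_5
  normalize: π_0 + π_1 + π_2 + π_3 + π_4 + π_5 = 1
Solving the linear system gives exactly π = [3069/20629, 6/49, 11/98, 7535/41258, 9759/41258, 8143/41258].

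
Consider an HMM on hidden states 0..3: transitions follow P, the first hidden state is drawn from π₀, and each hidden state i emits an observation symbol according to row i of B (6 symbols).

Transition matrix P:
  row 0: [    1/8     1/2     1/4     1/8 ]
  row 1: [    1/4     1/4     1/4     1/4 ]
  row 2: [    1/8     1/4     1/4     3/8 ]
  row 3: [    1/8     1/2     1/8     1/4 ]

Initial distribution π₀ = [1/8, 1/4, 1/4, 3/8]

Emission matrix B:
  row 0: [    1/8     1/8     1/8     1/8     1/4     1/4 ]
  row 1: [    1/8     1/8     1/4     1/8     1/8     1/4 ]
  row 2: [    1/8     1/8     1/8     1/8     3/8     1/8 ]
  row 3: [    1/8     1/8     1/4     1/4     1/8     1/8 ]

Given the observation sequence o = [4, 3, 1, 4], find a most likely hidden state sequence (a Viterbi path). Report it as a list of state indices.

path = [2, 3, 1, 2]

t=0: δ = [3.125e-02, 3.125e-02, 9.375e-02, 4.688e-02]  (obs o_0=4)
t=1: δ = [1.465e-03, 2.930e-03, 2.930e-03, 8.789e-03]  ψ = [2, 2, 2, 2]  (obs o_1=3)
t=2: δ = [1.373e-04, 5.493e-04, 1.373e-04, 2.747e-04]  ψ = [3, 3, 3, 3]  (obs o_2=1)
t=3: δ = [3.433e-05, 1.717e-05, 5.150e-05, 1.717e-05]  ψ = [1, 1, 1, 1]  (obs o_3=4)
backtrack: best end state = 2; path = [2, 3, 1, 2]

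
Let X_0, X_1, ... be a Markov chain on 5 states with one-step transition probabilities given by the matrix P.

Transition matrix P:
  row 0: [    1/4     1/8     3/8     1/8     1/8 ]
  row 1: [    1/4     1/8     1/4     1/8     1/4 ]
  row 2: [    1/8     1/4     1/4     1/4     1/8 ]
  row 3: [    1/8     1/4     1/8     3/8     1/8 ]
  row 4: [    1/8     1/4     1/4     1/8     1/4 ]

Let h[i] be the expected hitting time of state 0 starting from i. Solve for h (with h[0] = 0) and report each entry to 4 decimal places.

First-step conditioning: h[0] = 0; for i ≠ 0, h[i] = 1 + Σ_k P[i][k]·h[k].
  h[1] = 1 + 1/8·h[1] + 1/4·h[2] + 1/8·h[3] + 1/4·h[4]
  h[2] = 1 + 1/4·h[1] + 1/4·h[2] + 1/4·h[3] + 1/8·h[4]
  h[3] = 1 + 1/4·h[1] + 1/8·h[2] + 3/8·h[3] + 1/8·h[4]
  h[4] = 1 + 1/4·h[1] + 1/4·h[2] + 1/8·h[3] + 1/4·h[4]
Solving the 4×4 linear system over states ≠ 0 gives exactly h = [0, 64/11, 72/11, 72/11, 72/11] (h[0] = 0 is the target).

h = [0.0000, 5.8182, 6.5455, 6.5455, 6.5455]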